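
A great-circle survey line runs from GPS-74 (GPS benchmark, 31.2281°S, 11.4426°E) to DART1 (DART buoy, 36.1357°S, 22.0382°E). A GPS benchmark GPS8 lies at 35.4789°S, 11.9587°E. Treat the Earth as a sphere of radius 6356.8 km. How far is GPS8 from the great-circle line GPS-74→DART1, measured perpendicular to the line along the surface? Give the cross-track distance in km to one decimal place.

δ₁₃ = central angle GPS-74→GPS8 = 0.074571 rad  (haversine)
θ₁₃ = bearing GPS-74→GPS8 = 174.350°,  θ₁₂ = bearing GPS-74→DART1 = 121.971°
dₓₜ = R·arcsin(sin δ₁₃ · sin(θ₁₃ − θ₁₂)) = 6356.8·arcsin(0.07450·sin(52.379°)) = 375.335 km
|dₓₜ| = 375.335 km

375.3 km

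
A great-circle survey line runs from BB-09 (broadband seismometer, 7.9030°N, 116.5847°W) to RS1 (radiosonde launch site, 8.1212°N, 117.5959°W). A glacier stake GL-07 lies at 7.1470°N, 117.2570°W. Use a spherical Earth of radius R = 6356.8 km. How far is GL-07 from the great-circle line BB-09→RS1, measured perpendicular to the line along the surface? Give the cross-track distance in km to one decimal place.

97.7 km

δ₁₃ = central angle BB-09→GL-07 = 0.017590 rad  (haversine)
θ₁₃ = bearing BB-09→GL-07 = 221.445°,  θ₁₂ = bearing BB-09→RS1 = 282.363°
dₓₜ = R·arcsin(sin δ₁₃ · sin(θ₁₃ − θ₁₂)) = 6356.8·arcsin(0.01759·sin(-60.918°)) = -97.720 km
|dₓₜ| = 97.720 km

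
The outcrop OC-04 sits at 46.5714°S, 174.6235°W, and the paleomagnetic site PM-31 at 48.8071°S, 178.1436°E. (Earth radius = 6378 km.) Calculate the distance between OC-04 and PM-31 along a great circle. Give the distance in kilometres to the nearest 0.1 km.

596.1 km

Δφ = -2.2357°,  Δλ = -7.2329°
a = sin²(Δφ/2) + cos φ₁ cos φ₂ sin²(Δλ/2) = 0.002182
c = 2·arcsin(√a) = 0.093457 rad = 5.3547°
d = R·c = 6378 × 0.093457 = 596.1 km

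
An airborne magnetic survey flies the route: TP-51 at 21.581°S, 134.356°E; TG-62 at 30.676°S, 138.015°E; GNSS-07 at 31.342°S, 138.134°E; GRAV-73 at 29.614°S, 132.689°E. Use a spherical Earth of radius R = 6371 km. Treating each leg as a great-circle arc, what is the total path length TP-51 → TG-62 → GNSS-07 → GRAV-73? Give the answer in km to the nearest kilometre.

1706 km

TP-51→TG-62: c = 0.168739 rad, d = 1075.04 km
TG-62→GNSS-07: c = 0.011759 rad, d = 74.92 km
GNSS-07→GRAV-73: c = 0.087265 rad, d = 555.96 km
Total = 1075.04 + 74.92 + 555.96 = 1705.92 km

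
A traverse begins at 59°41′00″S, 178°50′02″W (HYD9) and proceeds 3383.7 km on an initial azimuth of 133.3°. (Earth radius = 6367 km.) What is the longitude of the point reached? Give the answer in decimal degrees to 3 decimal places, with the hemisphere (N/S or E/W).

HYD9: φ = -59.68333°, λ = -178.83389°
δ = d/R = 3383.7/6367 = 0.531443 rad
φ₂ = arcsin(sin φ₁ cos δ + cos φ₁ sin δ cos θ)
   = arcsin(-0.86325·0.86208 + 0.50478·0.50678·-0.68582) = -66.87150°
λ₂ = λ₁ + atan2(sin θ sin δ cos φ₁, cos δ − sin φ₁ sin φ₂) = -108.95586°

108.956°W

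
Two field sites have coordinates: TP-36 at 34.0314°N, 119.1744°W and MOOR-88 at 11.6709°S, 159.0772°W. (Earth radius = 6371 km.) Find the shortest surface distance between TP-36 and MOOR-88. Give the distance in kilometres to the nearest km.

Δφ = -45.7023°,  Δλ = -39.9028°
a = sin²(Δφ/2) + cos φ₁ cos φ₂ sin²(Δλ/2) = 0.245304
c = 2·arcsin(√a) = 1.036317 rad = 59.3766°
d = R·c = 6371 × 1.036317 = 6602.4 km

6602 km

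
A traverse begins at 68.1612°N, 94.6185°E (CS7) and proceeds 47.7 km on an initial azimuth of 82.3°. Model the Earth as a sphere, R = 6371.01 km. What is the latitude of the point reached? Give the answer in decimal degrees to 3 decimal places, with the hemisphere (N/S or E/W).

68.215°N

δ = d/R = 47.7/6371.01 = 0.007487 rad
φ₂ = arcsin(sin φ₁ cos δ + cos φ₁ sin δ cos θ)
   = arcsin(0.92823·0.99997 + 0.37200·0.00749·0.13399) = 68.21473°
λ₂ = λ₁ + atan2(sin θ sin δ cos φ₁, cos δ − sin φ₁ sin φ₂) = 95.76401°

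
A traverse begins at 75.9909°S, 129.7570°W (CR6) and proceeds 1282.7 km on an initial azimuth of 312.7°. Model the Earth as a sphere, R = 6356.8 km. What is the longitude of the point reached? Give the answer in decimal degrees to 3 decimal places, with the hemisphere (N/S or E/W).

δ = d/R = 1282.7/6356.8 = 0.201784 rad
φ₂ = arcsin(sin φ₁ cos δ + cos φ₁ sin δ cos θ)
   = arcsin(-0.97026·0.97971 + 0.24208·0.20042·0.67816) = -66.58774°
λ₂ = λ₁ + atan2(sin θ sin δ cos φ₁, cos δ − sin φ₁ sin φ₂) = -151.51488°

151.515°W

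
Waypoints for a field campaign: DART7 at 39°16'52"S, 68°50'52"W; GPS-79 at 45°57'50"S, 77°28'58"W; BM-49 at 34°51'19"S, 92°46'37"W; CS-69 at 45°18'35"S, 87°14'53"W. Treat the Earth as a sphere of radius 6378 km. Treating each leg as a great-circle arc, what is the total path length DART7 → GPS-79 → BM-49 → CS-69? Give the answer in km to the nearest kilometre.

DART7: φ = -39.28111°, λ = -68.84778°
GPS-79: φ = -45.96389°, λ = -77.48278°
BM-49: φ = -34.85528°, λ = -92.77694°
CS-69: φ = -45.30972°, λ = -87.24806°
DART7→GPS-79: c = 0.160755 rad, d = 1025.29 km
GPS-79→BM-49: c = 0.279975 rad, d = 1785.68 km
BM-49→CS-69: c = 0.196711 rad, d = 1254.62 km
Total = 1025.29 + 1785.68 + 1254.62 = 4065.60 km

4066 km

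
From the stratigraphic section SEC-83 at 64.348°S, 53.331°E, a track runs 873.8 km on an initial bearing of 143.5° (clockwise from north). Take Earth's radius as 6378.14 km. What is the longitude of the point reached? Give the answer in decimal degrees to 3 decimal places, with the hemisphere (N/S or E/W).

67.165°E

δ = d/R = 873.8/6378.14 = 0.136999 rad
φ₂ = arcsin(sin φ₁ cos δ + cos φ₁ sin δ cos θ)
   = arcsin(-0.90144·0.99063 + 0.43290·0.13657·-0.80386) = -70.13899°
λ₂ = λ₁ + atan2(sin θ sin δ cos φ₁, cos δ − sin φ₁ sin φ₂) = 67.16509°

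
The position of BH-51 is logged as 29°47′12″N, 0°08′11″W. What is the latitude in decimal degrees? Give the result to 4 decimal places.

29° + 47′/60 + 12″/3600 = 29 + 0.78333 + 0.00333 = 29.7867°

29.7867°N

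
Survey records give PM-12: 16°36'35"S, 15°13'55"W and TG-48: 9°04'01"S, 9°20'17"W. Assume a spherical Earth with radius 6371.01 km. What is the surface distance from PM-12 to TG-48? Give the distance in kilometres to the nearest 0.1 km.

1054.1 km

PM-12: φ = -16.60972°, λ = -15.23194°
TG-48: φ = -9.06694°, λ = -9.33806°
Δφ = 7.5428°,  Δλ = 5.8939°
a = sin²(Δφ/2) + cos φ₁ cos φ₂ sin²(Δλ/2) = 0.006828
c = 2·arcsin(√a) = 0.165447 rad = 9.4794°
d = R·c = 6371.01 × 0.165447 = 1054.1 km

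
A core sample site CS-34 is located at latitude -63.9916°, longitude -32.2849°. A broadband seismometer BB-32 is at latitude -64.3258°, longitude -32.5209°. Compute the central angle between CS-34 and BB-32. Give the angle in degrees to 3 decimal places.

0.350°

Δφ = -0.3342°,  Δλ = -0.2360°
a = sin²(Δφ/2) + cos φ₁ cos φ₂ sin²(Δλ/2) = 0.000009
c = 2·arcsin(√a) = 0.006103 rad = 0.3497°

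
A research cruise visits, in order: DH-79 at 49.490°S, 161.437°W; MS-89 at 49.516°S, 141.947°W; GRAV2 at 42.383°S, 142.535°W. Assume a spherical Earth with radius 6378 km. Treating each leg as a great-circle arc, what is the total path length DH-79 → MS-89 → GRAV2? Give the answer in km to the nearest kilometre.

2200 km

DH-79→MS-89: c = 0.220288 rad, d = 1405.00 km
MS-89→GRAV2: c = 0.124698 rad, d = 795.32 km
Total = 1405.00 + 795.32 = 2200.32 km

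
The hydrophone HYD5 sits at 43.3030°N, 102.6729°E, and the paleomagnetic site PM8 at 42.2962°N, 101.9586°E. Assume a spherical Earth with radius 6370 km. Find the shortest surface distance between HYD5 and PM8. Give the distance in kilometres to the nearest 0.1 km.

126.2 km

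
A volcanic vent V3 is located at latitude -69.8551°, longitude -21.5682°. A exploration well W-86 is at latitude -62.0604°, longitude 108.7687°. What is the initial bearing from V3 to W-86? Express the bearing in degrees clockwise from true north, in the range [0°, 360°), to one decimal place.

Δλ = 130.3369°
y = sin Δλ · cos φ₂ = 0.357146
x = cos φ₁ sin φ₂ − sin φ₁ cos φ₂ cos Δλ = -0.588978
θ = atan2(y, x) = 148.7681° → 148.7681° (mod 360°)

148.8°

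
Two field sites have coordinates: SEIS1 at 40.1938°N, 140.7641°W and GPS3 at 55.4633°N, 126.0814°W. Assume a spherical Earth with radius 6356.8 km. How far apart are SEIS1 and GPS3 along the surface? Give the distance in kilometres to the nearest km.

2007 km

Δφ = 15.2695°,  Δλ = 14.6827°
a = sin²(Δφ/2) + cos φ₁ cos φ₂ sin²(Δλ/2) = 0.024722
c = 2·arcsin(√a) = 0.315775 rad = 18.0926°
d = R·c = 6356.8 × 0.315775 = 2007.3 km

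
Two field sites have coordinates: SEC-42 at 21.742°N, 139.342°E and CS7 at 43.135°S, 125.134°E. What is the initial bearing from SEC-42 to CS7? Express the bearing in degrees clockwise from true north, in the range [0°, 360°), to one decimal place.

Δλ = -14.2080°
y = sin Δλ · cos φ₂ = -0.179111
x = cos φ₁ sin φ₂ − sin φ₁ cos φ₂ cos Δλ = -0.897130
θ = atan2(y, x) = -168.7094° → 191.2906° (mod 360°)

191.3°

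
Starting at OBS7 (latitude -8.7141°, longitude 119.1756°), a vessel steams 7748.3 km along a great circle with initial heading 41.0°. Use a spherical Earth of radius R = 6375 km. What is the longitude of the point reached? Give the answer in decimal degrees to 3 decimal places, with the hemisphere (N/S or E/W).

172.917°E

δ = d/R = 7748.3/6375 = 1.215420 rad
φ₂ = arcsin(sin φ₁ cos δ + cos φ₁ sin δ cos θ)
   = arcsin(-0.15150·0.34794 + 0.98846·0.93752·0.75471) = 40.29097°
λ₂ = λ₁ + atan2(sin θ sin δ cos φ₁, cos δ − sin φ₁ sin φ₂) = 172.91715°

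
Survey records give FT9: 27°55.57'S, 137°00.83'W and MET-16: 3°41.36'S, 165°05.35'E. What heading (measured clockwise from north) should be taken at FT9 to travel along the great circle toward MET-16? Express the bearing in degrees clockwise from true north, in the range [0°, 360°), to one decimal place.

FT9: φ = -27.92617°, λ = -137.01383°
MET-16: φ = -3.68933°, λ = +165.08917°
Δλ = -57.8970°
y = sin Δλ · cos φ₂ = -0.845339
x = cos φ₁ sin φ₂ − sin φ₁ cos φ₂ cos Δλ = 0.191523
θ = atan2(y, x) = -77.2344° → 282.7656° (mod 360°)

282.8°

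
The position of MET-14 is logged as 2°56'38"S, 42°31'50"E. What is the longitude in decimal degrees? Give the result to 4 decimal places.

42° + 31′/60 + 50″/3600 = 42 + 0.51667 + 0.01389 = 42.5306°

42.5306°E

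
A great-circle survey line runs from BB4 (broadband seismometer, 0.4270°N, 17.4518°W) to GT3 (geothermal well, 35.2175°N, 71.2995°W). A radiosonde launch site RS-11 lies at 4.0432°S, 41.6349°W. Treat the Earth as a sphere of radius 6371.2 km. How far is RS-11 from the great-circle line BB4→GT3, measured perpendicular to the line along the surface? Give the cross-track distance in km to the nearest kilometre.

2118 km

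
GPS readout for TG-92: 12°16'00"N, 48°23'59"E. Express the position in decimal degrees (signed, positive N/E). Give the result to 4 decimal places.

+12.2667°, +48.3997°

lat: 12.2667° N → +12.2667°
lon: 48.3997° E → +48.3997°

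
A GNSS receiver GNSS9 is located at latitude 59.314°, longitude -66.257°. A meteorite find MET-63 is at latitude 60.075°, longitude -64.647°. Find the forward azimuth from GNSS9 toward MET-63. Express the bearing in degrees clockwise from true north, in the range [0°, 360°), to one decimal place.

Δλ = 1.6100°
y = sin Δλ · cos φ₂ = 0.014016
x = cos φ₁ sin φ₂ − sin φ₁ cos φ₂ cos Δλ = 0.013451
θ = atan2(y, x) = 46.1790° → 46.1790° (mod 360°)

46.2°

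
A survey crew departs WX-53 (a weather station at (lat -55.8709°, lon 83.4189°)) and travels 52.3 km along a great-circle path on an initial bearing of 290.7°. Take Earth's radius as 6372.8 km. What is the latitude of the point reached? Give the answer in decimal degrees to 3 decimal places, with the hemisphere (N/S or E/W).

55.702°S

δ = d/R = 52.3/6372.8 = 0.008207 rad
φ₂ = arcsin(sin φ₁ cos δ + cos φ₁ sin δ cos θ)
   = arcsin(-0.82778·0.99997 + 0.56106·0.00821·0.35347) = -55.70221°
λ₂ = λ₁ + atan2(sin θ sin δ cos φ₁, cos δ − sin φ₁ sin φ₂) = 82.63830°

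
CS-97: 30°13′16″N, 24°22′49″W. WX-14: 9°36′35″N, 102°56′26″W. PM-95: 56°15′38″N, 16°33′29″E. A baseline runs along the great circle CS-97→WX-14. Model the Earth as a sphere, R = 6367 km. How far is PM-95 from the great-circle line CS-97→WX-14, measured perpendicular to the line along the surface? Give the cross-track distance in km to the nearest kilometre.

3512 km

CS-97: φ = +30.22111°, λ = -24.38028°
WX-14: φ = +9.60972°, λ = -102.94056°
PM-95: φ = +56.26056°, λ = +16.55806°
δ₁₃ = central angle CS-97→PM-95 = 0.674357 rad  (haversine)
θ₁₃ = bearing CS-97→PM-95 = 35.652°,  θ₁₂ = bearing CS-97→WX-14 = 272.714°
dₓₜ = R·arcsin(sin δ₁₃ · sin(θ₁₃ − θ₁₂)) = 6367·arcsin(0.62440·sin(-237.063°)) = 3511.904 km
|dₓₜ| = 3511.904 km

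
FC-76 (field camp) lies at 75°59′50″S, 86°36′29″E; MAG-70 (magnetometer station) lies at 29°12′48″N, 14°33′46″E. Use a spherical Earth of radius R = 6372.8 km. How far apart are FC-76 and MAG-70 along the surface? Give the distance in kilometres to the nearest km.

FC-76: φ = -75.99722°, λ = +86.60806°
MAG-70: φ = +29.21333°, λ = +14.56278°
Δφ = 105.2106°,  Δλ = -72.0453°
a = sin²(Δφ/2) + cos φ₁ cos φ₂ sin²(Δλ/2) = 0.704228
c = 2·arcsin(√a) = 1.991558 rad = 114.1079°
d = R·c = 6372.8 × 1.991558 = 12691.8 km

12692 km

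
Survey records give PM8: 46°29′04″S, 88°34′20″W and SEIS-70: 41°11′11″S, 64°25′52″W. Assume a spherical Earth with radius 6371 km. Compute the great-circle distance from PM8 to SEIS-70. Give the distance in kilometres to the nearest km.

PM8: φ = -46.48444°, λ = -88.57222°
SEIS-70: φ = -41.18639°, λ = -64.43111°
Δφ = 5.2981°,  Δλ = 24.1411°
a = sin²(Δφ/2) + cos φ₁ cos φ₂ sin²(Δλ/2) = 0.024796
c = 2·arcsin(√a) = 0.316251 rad = 18.1199°
d = R·c = 6371 × 0.316251 = 2014.8 km

2015 km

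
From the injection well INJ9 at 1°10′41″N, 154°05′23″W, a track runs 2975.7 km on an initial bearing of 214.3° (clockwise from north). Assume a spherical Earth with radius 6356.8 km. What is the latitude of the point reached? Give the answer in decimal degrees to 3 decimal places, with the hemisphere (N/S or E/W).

20.751°S

INJ9: φ = +1.17806°, λ = -154.08972°
δ = d/R = 2975.7/6356.8 = 0.468113 rad
φ₂ = arcsin(sin φ₁ cos δ + cos φ₁ sin δ cos θ)
   = arcsin(0.02056·0.89242 + 0.99979·0.45120·-0.82610) = -20.75125°
λ₂ = λ₁ + atan2(sin θ sin δ cos φ₁, cos δ − sin φ₁ sin φ₂) = -169.86730°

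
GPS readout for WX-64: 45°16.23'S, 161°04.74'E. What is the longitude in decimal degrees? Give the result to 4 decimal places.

161.0790°E

161° + 4.74′/60 = 161 + 0.07900 = 161.0790°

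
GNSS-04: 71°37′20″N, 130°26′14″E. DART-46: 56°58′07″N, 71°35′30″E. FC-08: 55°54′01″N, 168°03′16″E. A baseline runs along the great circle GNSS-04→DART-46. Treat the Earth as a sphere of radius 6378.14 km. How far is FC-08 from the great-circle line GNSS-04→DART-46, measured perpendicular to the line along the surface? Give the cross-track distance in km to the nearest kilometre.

GNSS-04: φ = +71.62222°, λ = +130.43722°
DART-46: φ = +56.96861°, λ = +71.59167°
FC-08: φ = +55.90028°, λ = +168.05444°
δ₁₃ = central angle GNSS-04→FC-08 = 0.387541 rad  (haversine)
θ₁₃ = bearing GNSS-04→FC-08 = 115.108°,  θ₁₂ = bearing GNSS-04→DART-46 = 269.595°
dₓₜ = R·arcsin(sin δ₁₃ · sin(θ₁₃ − θ₁₂)) = 6378.14·arcsin(0.37791·sin(-154.486°)) = -1042.857 km
|dₓₜ| = 1042.857 km

1043 km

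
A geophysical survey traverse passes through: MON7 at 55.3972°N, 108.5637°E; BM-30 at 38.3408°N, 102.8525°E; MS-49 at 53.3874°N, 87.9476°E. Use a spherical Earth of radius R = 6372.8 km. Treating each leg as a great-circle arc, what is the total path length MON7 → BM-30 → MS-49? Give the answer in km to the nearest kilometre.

3969 km

MON7→BM-30: c = 0.305138 rad, d = 1944.58 km
BM-30→MS-49: c = 0.317637 rad, d = 2024.24 km
Total = 1944.58 + 2024.24 = 3968.82 km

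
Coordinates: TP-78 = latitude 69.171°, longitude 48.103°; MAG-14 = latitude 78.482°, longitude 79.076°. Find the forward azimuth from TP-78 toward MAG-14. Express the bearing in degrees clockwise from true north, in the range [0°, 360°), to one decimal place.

Δλ = 30.9730°
y = sin Δλ · cos φ₂ = 0.102760
x = cos φ₁ sin φ₂ − sin φ₁ cos φ₂ cos Δλ = 0.188404
θ = atan2(y, x) = 28.6090° → 28.6090° (mod 360°)

28.6°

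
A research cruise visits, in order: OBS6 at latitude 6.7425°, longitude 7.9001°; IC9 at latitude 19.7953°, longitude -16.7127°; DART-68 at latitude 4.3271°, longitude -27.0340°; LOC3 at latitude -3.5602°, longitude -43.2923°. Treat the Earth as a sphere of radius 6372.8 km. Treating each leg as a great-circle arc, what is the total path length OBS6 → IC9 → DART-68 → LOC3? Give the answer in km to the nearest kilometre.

OBS6→IC9: c = 0.475059 rad, d = 3027.46 km
IC9→DART-68: c = 0.322024 rad, d = 2052.20 km
DART-68→LOC3: c = 0.315181 rad, d = 2008.59 km
Total = 3027.46 + 2052.20 + 2008.59 = 7088.24 km

7088 km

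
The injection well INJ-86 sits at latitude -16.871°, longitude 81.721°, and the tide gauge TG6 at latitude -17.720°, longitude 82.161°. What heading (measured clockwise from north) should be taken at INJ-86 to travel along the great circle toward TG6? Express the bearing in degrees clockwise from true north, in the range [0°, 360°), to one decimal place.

Δλ = 0.4400°
y = sin Δλ · cos φ₂ = 0.007315
x = cos φ₁ sin φ₂ − sin φ₁ cos φ₂ cos Δλ = -0.014825
θ = atan2(y, x) = 153.7378° → 153.7378° (mod 360°)

153.7°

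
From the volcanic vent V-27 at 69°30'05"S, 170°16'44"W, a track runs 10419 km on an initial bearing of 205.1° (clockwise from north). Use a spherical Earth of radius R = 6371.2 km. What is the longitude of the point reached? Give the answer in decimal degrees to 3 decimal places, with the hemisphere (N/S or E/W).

V-27: φ = -69.50139°, λ = -170.27889°
δ = d/R = 10419/6371.2 = 1.635328 rad
φ₂ = arcsin(sin φ₁ cos δ + cos φ₁ sin δ cos θ)
   = arcsin(-0.93668·-0.06449 + 0.35018·0.99792·-0.90557) = -14.83598°
λ₂ = λ₁ + atan2(sin θ sin δ cos φ₁, cos δ − sin φ₁ sin φ₂) = 35.69206°

35.692°E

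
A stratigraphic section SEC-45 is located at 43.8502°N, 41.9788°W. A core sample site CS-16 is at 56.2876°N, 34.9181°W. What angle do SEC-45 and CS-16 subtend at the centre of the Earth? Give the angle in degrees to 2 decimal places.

Δφ = 12.4374°,  Δλ = 7.0607°
a = sin²(Δφ/2) + cos φ₁ cos φ₂ sin²(Δλ/2) = 0.013252
c = 2·arcsin(√a) = 0.230744 rad = 13.2207°

13.22°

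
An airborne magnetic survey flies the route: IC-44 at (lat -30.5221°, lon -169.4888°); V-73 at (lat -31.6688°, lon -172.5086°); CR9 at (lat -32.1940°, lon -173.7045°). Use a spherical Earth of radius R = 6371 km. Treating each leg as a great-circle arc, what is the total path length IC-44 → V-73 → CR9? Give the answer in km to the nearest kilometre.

IC-44→V-73: c = 0.049368 rad, d = 314.52 km
V-73→CR9: c = 0.019945 rad, d = 127.07 km
Total = 314.52 + 127.07 = 441.59 km

442 km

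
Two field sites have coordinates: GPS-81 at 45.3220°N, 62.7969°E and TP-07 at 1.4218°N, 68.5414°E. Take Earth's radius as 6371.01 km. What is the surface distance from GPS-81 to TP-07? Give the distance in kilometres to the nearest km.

4914 km

Δφ = -43.9002°,  Δλ = 5.7445°
a = sin²(Δφ/2) + cos φ₁ cos φ₂ sin²(Δλ/2) = 0.141491
c = 2·arcsin(√a) = 0.771280 rad = 44.1911°
d = R·c = 6371.01 × 0.771280 = 4913.8 km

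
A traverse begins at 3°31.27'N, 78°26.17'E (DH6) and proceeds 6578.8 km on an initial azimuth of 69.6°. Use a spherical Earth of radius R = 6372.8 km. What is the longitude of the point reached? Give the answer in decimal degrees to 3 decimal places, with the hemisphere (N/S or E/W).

DH6: φ = +3.52117°, λ = +78.43617°
δ = d/R = 6578.8/6372.8 = 1.032325 rad
φ₂ = arcsin(sin φ₁ cos δ + cos φ₁ sin δ cos θ)
   = arcsin(0.06142·0.51282 + 0.99811·0.85849·0.34857) = 19.27959°
λ₂ = λ₁ + atan2(sin θ sin δ cos φ₁, cos δ − sin φ₁ sin φ₂) = 136.91615°

136.916°E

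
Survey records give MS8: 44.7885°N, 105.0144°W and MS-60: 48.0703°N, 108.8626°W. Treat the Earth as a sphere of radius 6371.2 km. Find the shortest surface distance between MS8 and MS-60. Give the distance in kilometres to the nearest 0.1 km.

Δφ = 3.2818°,  Δλ = -3.8482°
a = sin²(Δφ/2) + cos φ₁ cos φ₂ sin²(Δλ/2) = 0.001355
c = 2·arcsin(√a) = 0.073626 rad = 4.2185°
d = R·c = 6371.2 × 0.073626 = 469.1 km

469.1 km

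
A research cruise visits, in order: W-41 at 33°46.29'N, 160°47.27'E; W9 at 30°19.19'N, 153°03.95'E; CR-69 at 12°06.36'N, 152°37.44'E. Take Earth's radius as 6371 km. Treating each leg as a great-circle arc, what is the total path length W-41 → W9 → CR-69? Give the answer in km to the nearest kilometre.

W-41: φ = +33.77150°, λ = +160.78783°
W9: φ = +30.31983°, λ = +153.06583°
CR-69: φ = +12.10600°, λ = +152.62400°
W-41→W9: c = 0.129095 rad, d = 822.46 km
W9→CR-69: c = 0.317972 rad, d = 2025.80 km
Total = 822.46 + 2025.80 = 2848.26 km

2848 km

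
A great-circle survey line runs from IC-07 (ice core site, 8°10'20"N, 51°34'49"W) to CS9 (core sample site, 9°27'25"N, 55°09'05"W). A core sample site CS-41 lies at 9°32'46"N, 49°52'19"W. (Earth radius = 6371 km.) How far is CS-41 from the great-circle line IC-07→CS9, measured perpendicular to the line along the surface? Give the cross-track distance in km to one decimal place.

208.6 km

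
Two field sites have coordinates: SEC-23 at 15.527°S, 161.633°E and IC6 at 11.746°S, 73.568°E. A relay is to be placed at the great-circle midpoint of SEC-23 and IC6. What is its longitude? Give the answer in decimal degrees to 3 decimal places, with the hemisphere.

117.157°E

Bx = cos φ₂ cos Δλ = 0.033059,  By = cos φ₂ sin Δλ = -0.978501
φₘ = atan2(sin φ₁ + sin φ₂, √((cos φ₁ + Bx)² + By²)) = -18.64585°
λₘ = λ₁ + atan2(By, cos φ₁ + Bx) = 117.15695°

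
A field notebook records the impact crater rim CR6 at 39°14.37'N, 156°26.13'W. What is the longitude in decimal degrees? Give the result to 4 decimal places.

156.4355°W

156° + 26.13′/60 = 156 + 0.43550 = 156.4355°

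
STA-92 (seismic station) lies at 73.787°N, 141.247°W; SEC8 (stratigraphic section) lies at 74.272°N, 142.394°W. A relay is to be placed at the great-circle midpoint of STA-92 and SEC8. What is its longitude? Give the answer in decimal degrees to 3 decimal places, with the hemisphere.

Bx = cos φ₂ cos Δλ = 0.271017,  By = cos φ₂ sin Δλ = -0.005426
φₘ = atan2(sin φ₁ + sin φ₂, √((cos φ₁ + Bx)² + By²)) = 74.03026°
λₘ = λ₁ + atan2(By, cos φ₁ + Bx) = -141.81202°

141.812°W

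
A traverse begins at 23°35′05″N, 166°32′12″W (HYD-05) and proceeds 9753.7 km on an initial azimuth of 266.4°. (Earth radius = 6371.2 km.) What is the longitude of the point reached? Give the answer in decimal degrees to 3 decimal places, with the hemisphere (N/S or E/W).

107.001°E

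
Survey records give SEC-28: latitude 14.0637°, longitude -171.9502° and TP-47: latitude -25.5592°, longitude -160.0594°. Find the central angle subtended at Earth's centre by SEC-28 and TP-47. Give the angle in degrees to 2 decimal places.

41.28°

Δφ = -39.6229°,  Δλ = 11.8908°
a = sin²(Δφ/2) + cos φ₁ cos φ₂ sin²(Δλ/2) = 0.124260
c = 2·arcsin(√a) = 0.720493 rad = 41.2812°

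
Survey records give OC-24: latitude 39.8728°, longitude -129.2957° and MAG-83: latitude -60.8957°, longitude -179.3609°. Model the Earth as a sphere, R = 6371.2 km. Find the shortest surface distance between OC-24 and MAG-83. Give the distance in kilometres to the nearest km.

12087 km

Δφ = -100.7685°,  Δλ = -50.0652°
a = sin²(Δφ/2) + cos φ₁ cos φ₂ sin²(Δλ/2) = 0.660257
c = 2·arcsin(√a) = 1.897068 rad = 108.6940°
d = R·c = 6371.2 × 1.897068 = 12086.6 km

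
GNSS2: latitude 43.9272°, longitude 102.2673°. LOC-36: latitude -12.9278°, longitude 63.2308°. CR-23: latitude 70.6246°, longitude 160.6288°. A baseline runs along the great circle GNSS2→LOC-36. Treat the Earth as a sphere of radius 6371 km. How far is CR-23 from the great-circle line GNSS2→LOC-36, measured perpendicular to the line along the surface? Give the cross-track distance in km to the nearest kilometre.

δ₁₃ = central angle GNSS2→CR-23 = 0.676465 rad  (haversine)
θ₁₃ = bearing GNSS2→CR-23 = 26.819°,  θ₁₂ = bearing GNSS2→LOC-36 = 221.809°
dₓₜ = R·arcsin(sin δ₁₃ · sin(θ₁₃ − θ₁₂)) = 6371·arcsin(0.62604·sin(-194.991°)) = 1036.232 km
|dₓₜ| = 1036.232 km

1036 km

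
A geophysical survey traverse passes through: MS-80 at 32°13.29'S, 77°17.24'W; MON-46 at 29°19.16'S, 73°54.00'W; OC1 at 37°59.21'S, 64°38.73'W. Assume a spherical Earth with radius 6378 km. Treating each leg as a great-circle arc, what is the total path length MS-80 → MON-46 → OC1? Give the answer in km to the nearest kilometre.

1747 km

MS-80: φ = -32.22150°, λ = -77.28733°
MON-46: φ = -29.31933°, λ = -73.90000°
OC1: φ = -37.98683°, λ = -64.64550°
MS-80→MON-46: c = 0.071727 rad, d = 457.47 km
MON-46→OC1: c = 0.202162 rad, d = 1289.39 km
Total = 457.47 + 1289.39 = 1746.86 km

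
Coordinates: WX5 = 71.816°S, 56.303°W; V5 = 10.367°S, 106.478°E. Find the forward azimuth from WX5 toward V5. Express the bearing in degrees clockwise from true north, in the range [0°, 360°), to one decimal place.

Δλ = 162.7810°
y = sin Δλ · cos φ₂ = 0.291192
x = cos φ₁ sin φ₂ − sin φ₁ cos φ₂ cos Δλ = -0.948821
θ = atan2(y, x) = 162.9388° → 162.9388° (mod 360°)

162.9°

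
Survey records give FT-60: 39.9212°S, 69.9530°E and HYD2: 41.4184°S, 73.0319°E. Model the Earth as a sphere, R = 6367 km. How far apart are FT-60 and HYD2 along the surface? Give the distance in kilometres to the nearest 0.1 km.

308.2 km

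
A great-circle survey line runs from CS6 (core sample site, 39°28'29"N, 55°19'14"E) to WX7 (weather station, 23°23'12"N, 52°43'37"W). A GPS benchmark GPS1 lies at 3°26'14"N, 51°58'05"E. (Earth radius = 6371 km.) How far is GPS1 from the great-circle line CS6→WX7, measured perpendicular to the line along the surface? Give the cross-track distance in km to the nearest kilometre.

3643 km

CS6: φ = +39.47472°, λ = +55.32056°
WX7: φ = +23.38667°, λ = -52.72694°
GPS1: φ = +3.43722°, λ = +51.96806°
δ₁₃ = central angle CS6→GPS1 = 0.631211 rad  (haversine)
θ₁₃ = bearing CS6→GPS1 = 185.677°,  θ₁₂ = bearing CS6→WX7 = 299.172°
dₓₜ = R·arcsin(sin δ₁₃ · sin(θ₁₃ − θ₁₂)) = 6371·arcsin(0.59012·sin(-113.495°)) = -3643.327 km
|dₓₜ| = 3643.327 km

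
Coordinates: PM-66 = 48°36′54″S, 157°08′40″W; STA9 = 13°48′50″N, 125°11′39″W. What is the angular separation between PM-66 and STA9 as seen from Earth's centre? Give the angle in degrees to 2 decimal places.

68.56°

PM-66: φ = -48.61500°, λ = -157.14444°
STA9: φ = +13.81389°, λ = -125.19417°
Δφ = 62.4289°,  Δλ = 31.9503°
a = sin²(Δφ/2) + cos φ₁ cos φ₂ sin²(Δλ/2) = 0.317204
c = 2·arcsin(√a) = 1.196528 rad = 68.5560°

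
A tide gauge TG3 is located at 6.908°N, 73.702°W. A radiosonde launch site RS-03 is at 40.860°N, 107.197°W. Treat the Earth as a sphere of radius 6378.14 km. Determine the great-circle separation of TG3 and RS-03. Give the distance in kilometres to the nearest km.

5030 km

Δφ = 33.9520°,  Δλ = -33.4950°
a = sin²(Δφ/2) + cos φ₁ cos φ₂ sin²(Δλ/2) = 0.147590
c = 2·arcsin(√a) = 0.788627 rad = 45.1850°
d = R·c = 6378.14 × 0.788627 = 5030.0 km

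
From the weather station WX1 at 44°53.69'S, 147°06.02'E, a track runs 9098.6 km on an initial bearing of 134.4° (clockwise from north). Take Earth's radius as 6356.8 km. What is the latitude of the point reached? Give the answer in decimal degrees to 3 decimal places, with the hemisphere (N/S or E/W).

WX1: φ = -44.89483°, λ = +147.10033°
δ = d/R = 9098.6/6356.8 = 1.431318 rad
φ₂ = arcsin(sin φ₁ cos δ + cos φ₁ sin δ cos θ)
   = arcsin(-0.70581·0.13903 + 0.70840·0.99029·-0.69966) = -36.08301°
λ₂ = λ₁ + atan2(sin θ sin δ cos φ₁, cos δ − sin φ₁ sin φ₂) = -94.00184°

36.083°S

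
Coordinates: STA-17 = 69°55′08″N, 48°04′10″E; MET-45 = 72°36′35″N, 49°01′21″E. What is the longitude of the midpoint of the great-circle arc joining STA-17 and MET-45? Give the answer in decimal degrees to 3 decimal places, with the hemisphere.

STA-17: φ = +69.91889°, λ = +48.06944°
MET-45: φ = +72.60972°, λ = +49.02250°
Bx = cos φ₂ cos Δλ = 0.298838,  By = cos φ₂ sin Δλ = 0.004971
φₘ = atan2(sin φ₁ + sin φ₂, √((cos φ₁ + Bx)² + By²)) = 71.26491°
λₘ = λ₁ + atan2(By, cos φ₁ + Bx) = 48.51297°

48.513°E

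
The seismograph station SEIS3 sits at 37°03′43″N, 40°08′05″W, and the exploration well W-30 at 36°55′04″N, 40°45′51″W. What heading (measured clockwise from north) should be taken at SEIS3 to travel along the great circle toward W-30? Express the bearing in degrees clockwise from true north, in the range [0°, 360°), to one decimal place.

SEIS3: φ = +37.06194°, λ = -40.13472°
W-30: φ = +36.91778°, λ = -40.76417°
Δλ = -0.6294°
y = sin Δλ · cos φ₂ = -0.008783
x = cos φ₁ sin φ₂ − sin φ₁ cos φ₂ cos Δλ = -0.002487
θ = atan2(y, x) = -105.8106° → 254.1894° (mod 360°)

254.2°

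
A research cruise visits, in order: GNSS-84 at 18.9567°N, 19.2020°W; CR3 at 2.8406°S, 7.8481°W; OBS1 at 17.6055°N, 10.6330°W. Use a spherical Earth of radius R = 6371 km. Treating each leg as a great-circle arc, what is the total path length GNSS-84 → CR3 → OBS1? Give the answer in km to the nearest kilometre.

GNSS-84→CR3: c = 0.427470 rad, d = 2723.41 km
CR3→OBS1: c = 0.360057 rad, d = 2293.92 km
Total = 2723.41 + 2293.92 = 5017.33 km

5017 km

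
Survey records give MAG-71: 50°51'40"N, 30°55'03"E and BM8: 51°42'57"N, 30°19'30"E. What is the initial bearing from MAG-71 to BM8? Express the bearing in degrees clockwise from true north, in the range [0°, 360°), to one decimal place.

336.8°

MAG-71: φ = +50.86111°, λ = +30.91750°
BM8: φ = +51.71583°, λ = +30.32500°
Δλ = -0.5925°
y = sin Δλ · cos φ₂ = -0.006407
x = cos φ₁ sin φ₂ − sin φ₁ cos φ₂ cos Δλ = 0.014943
θ = atan2(y, x) = -23.2075° → 336.7925° (mod 360°)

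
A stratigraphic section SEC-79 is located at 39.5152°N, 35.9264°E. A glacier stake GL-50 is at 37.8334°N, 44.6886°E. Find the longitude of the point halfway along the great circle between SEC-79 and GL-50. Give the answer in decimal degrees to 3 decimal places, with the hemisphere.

Bx = cos φ₂ cos Δλ = 0.780580,  By = cos φ₂ sin Δλ = 0.120313
φₘ = atan2(sin φ₁ + sin φ₂, √((cos φ₁ + Bx)² + By²)) = 38.75611°
λₘ = λ₁ + atan2(By, cos φ₁ + Bx) = 40.35907°

40.359°E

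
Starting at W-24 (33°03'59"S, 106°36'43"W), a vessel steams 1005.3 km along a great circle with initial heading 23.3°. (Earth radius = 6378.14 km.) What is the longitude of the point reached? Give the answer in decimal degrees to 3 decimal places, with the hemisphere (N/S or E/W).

W-24: φ = -33.06639°, λ = -106.61194°
δ = d/R = 1005.3/6378.14 = 0.157616 rad
φ₂ = arcsin(sin φ₁ cos δ + cos φ₁ sin δ cos θ)
   = arcsin(-0.54561·0.98760 + 0.83804·0.15696·0.91845) = -24.71043°
λ₂ = λ₁ + atan2(sin θ sin δ cos φ₁, cos δ − sin φ₁ sin φ₂) = -102.69302°

102.693°W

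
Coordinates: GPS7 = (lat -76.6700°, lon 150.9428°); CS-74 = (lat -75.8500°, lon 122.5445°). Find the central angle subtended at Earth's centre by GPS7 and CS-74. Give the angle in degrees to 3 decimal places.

6.727°

Δφ = 0.8200°,  Δλ = -28.3983°
a = sin²(Δφ/2) + cos φ₁ cos φ₂ sin²(Δλ/2) = 0.003442
c = 2·arcsin(√a) = 0.117413 rad = 6.7273°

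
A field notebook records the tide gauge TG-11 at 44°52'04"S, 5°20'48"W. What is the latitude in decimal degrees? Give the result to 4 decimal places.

44° + 52′/60 + 4″/3600 = 44 + 0.86667 + 0.00111 = 44.8678°

44.8678°S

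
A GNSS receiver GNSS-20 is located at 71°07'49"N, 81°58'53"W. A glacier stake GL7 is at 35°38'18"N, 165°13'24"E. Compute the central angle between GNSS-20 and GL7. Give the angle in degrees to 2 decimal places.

63.29°

GNSS-20: φ = +71.13028°, λ = -81.98139°
GL7: φ = +35.63833°, λ = +165.22333°
Δφ = -35.4919°,  Δλ = -112.7953°
a = sin²(Δφ/2) + cos φ₁ cos φ₂ sin²(Δλ/2) = 0.275242
c = 2·arcsin(√a) = 1.104573 rad = 63.2874°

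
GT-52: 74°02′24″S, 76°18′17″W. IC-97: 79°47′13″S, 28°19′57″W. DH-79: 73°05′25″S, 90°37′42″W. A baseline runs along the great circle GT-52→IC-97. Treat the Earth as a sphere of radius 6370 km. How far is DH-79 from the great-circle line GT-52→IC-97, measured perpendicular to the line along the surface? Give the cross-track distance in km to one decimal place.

318.5 km

GT-52: φ = -74.04000°, λ = -76.30472°
IC-97: φ = -79.78694°, λ = -28.33250°
DH-79: φ = -73.09028°, λ = -90.62833°
δ₁₃ = central angle GT-52→DH-79 = 0.072453 rad  (haversine)
θ₁₃ = bearing GT-52→DH-79 = 276.251°,  θ₁₂ = bearing GT-52→IC-97 = 139.912°
dₓₜ = R·arcsin(sin δ₁₃ · sin(θ₁₃ − θ₁₂)) = 6370·arcsin(0.07239·sin(136.338°)) = 318.492 km
|dₓₜ| = 318.492 km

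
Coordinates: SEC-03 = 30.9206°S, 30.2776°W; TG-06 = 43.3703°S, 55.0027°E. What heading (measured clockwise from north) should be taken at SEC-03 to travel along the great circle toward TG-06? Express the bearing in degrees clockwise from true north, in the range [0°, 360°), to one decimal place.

127.6°

Δλ = 85.2803°
y = sin Δλ · cos φ₂ = 0.724466
x = cos φ₁ sin φ₂ − sin φ₁ cos φ₂ cos Δλ = -0.558381
θ = atan2(y, x) = 127.6232° → 127.6232° (mod 360°)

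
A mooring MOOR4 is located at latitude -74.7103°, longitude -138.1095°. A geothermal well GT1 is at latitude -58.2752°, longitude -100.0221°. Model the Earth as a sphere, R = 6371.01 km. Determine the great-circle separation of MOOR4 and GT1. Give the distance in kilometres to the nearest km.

2405 km

Δφ = 16.4351°,  Δλ = 38.0874°
a = sin²(Δφ/2) + cos φ₁ cos φ₂ sin²(Δλ/2) = 0.035192
c = 2·arcsin(√a) = 0.377429 rad = 21.6251°
d = R·c = 6371.01 × 0.377429 = 2404.6 km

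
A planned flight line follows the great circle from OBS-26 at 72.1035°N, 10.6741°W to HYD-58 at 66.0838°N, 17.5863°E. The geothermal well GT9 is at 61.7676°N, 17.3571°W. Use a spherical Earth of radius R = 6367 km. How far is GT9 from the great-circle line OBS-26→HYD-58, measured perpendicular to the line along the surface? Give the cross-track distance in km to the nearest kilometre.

1183 km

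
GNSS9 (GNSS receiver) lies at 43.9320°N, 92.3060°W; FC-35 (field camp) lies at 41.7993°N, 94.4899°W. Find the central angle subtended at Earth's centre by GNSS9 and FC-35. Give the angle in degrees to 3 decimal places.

2.666°

Δφ = -2.1327°,  Δλ = -2.1839°
a = sin²(Δφ/2) + cos φ₁ cos φ₂ sin²(Δλ/2) = 0.000541
c = 2·arcsin(√a) = 0.046537 rad = 2.6663°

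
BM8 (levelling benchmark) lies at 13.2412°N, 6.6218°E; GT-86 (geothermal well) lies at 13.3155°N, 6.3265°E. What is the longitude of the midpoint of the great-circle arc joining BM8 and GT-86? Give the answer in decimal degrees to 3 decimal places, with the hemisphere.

6.474°E

Bx = cos φ₂ cos Δλ = 0.973104,  By = cos φ₂ sin Δλ = -0.005015
φₘ = atan2(sin φ₁ + sin φ₂, √((cos φ₁ + Bx)² + By²)) = 13.27839°
λₘ = λ₁ + atan2(By, cos φ₁ + Bx) = 6.47417°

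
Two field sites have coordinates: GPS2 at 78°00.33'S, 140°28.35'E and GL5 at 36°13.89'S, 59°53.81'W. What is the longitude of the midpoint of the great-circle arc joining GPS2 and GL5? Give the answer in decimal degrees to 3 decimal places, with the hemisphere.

66.640°W

GPS2: φ = -78.00550°, λ = +140.47250°
GL5: φ = -36.23150°, λ = -59.89683°
Bx = cos φ₂ cos Δλ = -0.756195,  By = cos φ₂ sin Δλ = 0.280766
φₘ = atan2(sin φ₁ + sin φ₂, √((cos φ₁ + Bx)² + By²)) = -68.56504°
λₘ = λ₁ + atan2(By, cos φ₁ + Bx) = -66.63966°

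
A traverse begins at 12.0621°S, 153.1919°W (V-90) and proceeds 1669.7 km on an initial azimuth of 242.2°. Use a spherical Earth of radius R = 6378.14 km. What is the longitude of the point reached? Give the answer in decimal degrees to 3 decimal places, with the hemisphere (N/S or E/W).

167.175°W

δ = d/R = 1669.7/6378.14 = 0.261785 rad
φ₂ = arcsin(sin φ₁ cos δ + cos φ₁ sin δ cos θ)
   = arcsin(-0.20897·0.96593 + 0.97792·0.25880·-0.46639) = -18.65629°
λ₂ = λ₁ + atan2(sin θ sin δ cos φ₁, cos δ − sin φ₁ sin φ₂) = -167.17469°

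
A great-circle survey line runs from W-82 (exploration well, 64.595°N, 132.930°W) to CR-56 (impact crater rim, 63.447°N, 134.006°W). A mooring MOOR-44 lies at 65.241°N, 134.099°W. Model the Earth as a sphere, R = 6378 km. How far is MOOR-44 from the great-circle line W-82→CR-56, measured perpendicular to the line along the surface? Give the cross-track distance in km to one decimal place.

78.3 km

δ₁₃ = central angle W-82→MOOR-44 = 0.014210 rad  (haversine)
θ₁₃ = bearing W-82→MOOR-44 = 323.036°,  θ₁₂ = bearing W-82→CR-56 = 202.806°
dₓₜ = R·arcsin(sin δ₁₃ · sin(θ₁₃ − θ₁₂)) = 6378·arcsin(0.01421·sin(120.230°)) = 78.304 km
|dₓₜ| = 78.304 km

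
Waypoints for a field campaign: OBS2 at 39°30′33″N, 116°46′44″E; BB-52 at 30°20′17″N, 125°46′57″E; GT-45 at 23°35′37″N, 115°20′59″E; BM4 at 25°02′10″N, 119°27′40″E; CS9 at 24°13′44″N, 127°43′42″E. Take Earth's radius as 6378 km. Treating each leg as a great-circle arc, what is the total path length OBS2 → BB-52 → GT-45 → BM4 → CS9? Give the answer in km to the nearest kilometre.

3875 km

OBS2: φ = +39.50917°, λ = +116.77889°
BB-52: φ = +30.33806°, λ = +125.78250°
GT-45: φ = +23.59361°, λ = +115.34972°
BM4: φ = +25.03611°, λ = +119.46111°
CS9: φ = +24.22889°, λ = +127.72833°
OBS2→BB-52: c = 0.205239 rad, d = 1309.02 km
BB-52→GT-45: c = 0.200312 rad, d = 1277.59 km
GT-45→BM4: c = 0.070066 rad, d = 446.88 km
BM4→CS9: c = 0.131893 rad, d = 841.21 km
Total = 1309.02 + 1277.59 + 446.88 + 841.21 = 3874.71 km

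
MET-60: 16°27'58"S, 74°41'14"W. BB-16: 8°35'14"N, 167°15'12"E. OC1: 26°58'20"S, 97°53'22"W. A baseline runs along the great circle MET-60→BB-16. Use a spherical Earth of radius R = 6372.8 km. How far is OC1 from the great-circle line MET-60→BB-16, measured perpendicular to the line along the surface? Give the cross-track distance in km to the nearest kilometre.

1331 km

MET-60: φ = -16.46611°, λ = -74.68722°
BB-16: φ = +8.58722°, λ = +167.25333°
OC1: φ = -26.97222°, λ = -97.88944°
δ₁₃ = central angle MET-60→OC1 = 0.417490 rad  (haversine)
θ₁₃ = bearing MET-60→OC1 = 239.994°,  θ₁₂ = bearing MET-60→BB-16 = 270.746°
dₓₜ = R·arcsin(sin δ₁₃ · sin(θ₁₃ − θ₁₂)) = 6372.8·arcsin(0.40547·sin(-30.752°)) = -1330.886 km
|dₓₜ| = 1330.886 km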